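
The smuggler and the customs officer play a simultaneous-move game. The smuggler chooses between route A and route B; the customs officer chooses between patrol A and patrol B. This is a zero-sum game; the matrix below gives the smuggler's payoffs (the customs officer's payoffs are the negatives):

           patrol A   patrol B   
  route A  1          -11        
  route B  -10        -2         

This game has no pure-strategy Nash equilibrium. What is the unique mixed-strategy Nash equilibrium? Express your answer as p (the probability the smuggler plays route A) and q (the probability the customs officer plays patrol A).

p = 2/5, q = 9/20

The customs officer's indifference between patrol A and patrol B determines the smuggler's mixing probability p:
  the customs officer's expected payoff from patrol A: p·(-1) + (1−p)·10 = -11p + 10
  the customs officer's expected payoff from patrol B: p·11 + (1−p)·2 = 9p + 2
  -11p + 10 = 9p + 2  ⇒  -20p = -8  ⇒  p = 2/5.
The smuggler's indifference between route A and route B determines the customs officer's mixing probability q:
  the smuggler's payoff to route A: q·1 + (1−q)·(-11) = 12q - 11
  the smuggler's payoff to route B: q·(-10) + (1−q)·(-2) = -8q - 2
  12q - 11 = -8q - 2  ⇒  20q = 9  ⇒  q = 9/20.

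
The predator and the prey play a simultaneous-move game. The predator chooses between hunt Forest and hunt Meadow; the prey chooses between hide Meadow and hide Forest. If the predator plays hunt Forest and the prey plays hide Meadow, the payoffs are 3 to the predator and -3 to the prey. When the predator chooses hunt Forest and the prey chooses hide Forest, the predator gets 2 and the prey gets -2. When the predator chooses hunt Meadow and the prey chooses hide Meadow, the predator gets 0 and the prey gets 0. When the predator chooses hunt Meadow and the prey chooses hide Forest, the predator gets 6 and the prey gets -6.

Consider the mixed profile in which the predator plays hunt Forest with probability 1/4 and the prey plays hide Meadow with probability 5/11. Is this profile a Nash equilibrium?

Given the predator's mix p = 1/4, the prey's payoff from hide Meadow is -3/4 but from hide Forest is -5. The prey strictly prefers hide Meadow, so the prey would not mix.
So the proposed profile is not a Nash equilibrium.

No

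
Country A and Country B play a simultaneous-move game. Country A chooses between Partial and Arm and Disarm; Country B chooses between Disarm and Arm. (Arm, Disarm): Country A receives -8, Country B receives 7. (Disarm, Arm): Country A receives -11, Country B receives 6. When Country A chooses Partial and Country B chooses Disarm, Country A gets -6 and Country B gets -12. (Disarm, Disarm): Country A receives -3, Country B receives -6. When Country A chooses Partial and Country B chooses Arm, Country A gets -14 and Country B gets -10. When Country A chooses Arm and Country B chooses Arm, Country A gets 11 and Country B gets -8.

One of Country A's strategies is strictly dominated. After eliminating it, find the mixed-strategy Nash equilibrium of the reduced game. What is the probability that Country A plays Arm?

Country A's strategy Partial is strictly dominated by Disarm: -3 > -6 and -11 > -14. Eliminate Partial.
Set Country B's expected payoff from Disarm equal to that from Arm:
  Country B's expected payoff from Disarm: p·7 + (1−p)·(-6) = 13p - 6
  Country B's expected payoff from Arm: p·(-8) + (1−p)·6 = -14p + 6
  13p - 6 = -14p + 6  ⇒  27p = 12  ⇒  p = 4/9.

p = 4/9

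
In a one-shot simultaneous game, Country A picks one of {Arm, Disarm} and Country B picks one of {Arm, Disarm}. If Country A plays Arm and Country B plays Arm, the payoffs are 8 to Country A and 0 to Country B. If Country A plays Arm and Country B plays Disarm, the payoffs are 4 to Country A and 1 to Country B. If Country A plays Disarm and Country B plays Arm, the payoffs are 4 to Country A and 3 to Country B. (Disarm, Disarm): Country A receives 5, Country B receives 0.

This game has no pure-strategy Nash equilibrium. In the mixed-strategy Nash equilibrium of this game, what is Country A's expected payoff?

24/5

For Country A to be willing to mix, Country A must be indifferent between Arm and Disarm, which pins down Country B's mix.
  Country A's payoff to Arm: q·8 + (1−q)·4 = 4q + 4
  Country A's payoff to Disarm: q·4 + (1−q)·5 = -q + 5
  4q + 4 = -q + 5  ⇒  5q = 1  ⇒  q = 1/5.
At equilibrium Country A is indifferent across rows, so Country A's payoff equals the payoff from Arm: (1/5)·8 + (4/5)·4 = 24/5.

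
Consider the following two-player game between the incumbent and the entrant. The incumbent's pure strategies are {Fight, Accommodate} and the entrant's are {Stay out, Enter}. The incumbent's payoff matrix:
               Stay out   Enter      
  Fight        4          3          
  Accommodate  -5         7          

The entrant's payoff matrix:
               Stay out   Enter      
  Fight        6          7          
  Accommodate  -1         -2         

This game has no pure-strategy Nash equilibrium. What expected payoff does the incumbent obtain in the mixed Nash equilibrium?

43/13

The entrant's mix must leave the incumbent indifferent between Fight and Accommodate.
  the incumbent's payoff from Fight: q·4 + (1−q)·3 = q + 3
  the incumbent's payoff from Accommodate: q·(-5) + (1−q)·7 = -12q + 7
  q + 3 = -12q + 7  ⇒  13q = 4  ⇒  q = 4/13.
At equilibrium the incumbent is indifferent across rows, so the incumbent's payoff equals the payoff from Fight: (4/13)·4 + (9/13)·3 = 43/13.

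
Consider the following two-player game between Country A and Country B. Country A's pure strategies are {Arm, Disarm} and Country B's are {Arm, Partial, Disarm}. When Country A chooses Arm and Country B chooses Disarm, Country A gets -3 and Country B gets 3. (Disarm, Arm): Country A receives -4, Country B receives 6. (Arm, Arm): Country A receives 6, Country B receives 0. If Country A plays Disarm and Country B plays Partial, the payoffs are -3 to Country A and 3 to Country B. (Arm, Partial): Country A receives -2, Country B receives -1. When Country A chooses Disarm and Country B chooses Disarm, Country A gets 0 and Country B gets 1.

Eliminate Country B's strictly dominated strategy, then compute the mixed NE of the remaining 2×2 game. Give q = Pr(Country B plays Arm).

q = 3/13

Country B's strategy Partial is strictly dominated by Arm: 0 > -1 and 6 > 3. Eliminate Partial.
Set Country A's expected payoff from Arm equal to that from Disarm:
  Country A's payoff from Arm: q·6 + (1−q)·(-3) = 9q - 3
  Country A's payoff from Disarm: q·(-4) + (1−q)·0 = -4q
  9q - 3 = -4q  ⇒  13q = 3  ⇒  q = 3/13.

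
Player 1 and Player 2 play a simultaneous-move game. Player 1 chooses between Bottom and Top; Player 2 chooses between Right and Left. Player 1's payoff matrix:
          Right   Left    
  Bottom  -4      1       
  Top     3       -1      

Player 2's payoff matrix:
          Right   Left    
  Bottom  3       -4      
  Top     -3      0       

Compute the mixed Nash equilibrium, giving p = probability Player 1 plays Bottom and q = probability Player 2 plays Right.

Player 1's mix must leave Player 2 indifferent between Right and Left.
  Player 2's payoff from Right: p·3 + (1−p)·(-3) = 6p - 3
  Player 2's payoff from Left: p·(-4) + (1−p)·0 = -4p
  6p - 3 = -4p  ⇒  10p = 3  ⇒  p = 3/10.
Player 2's mix must leave Player 1 indifferent between Bottom and Top.
  Player 1's payoff from Bottom: q·(-4) + (1−q)·1 = -5q + 1
  Player 1's payoff from Top: q·3 + (1−q)·(-1) = 4q - 1
  -5q + 1 = 4q - 1  ⇒  -9q = -2  ⇒  q = 2/9.

p = 3/10, q = 2/9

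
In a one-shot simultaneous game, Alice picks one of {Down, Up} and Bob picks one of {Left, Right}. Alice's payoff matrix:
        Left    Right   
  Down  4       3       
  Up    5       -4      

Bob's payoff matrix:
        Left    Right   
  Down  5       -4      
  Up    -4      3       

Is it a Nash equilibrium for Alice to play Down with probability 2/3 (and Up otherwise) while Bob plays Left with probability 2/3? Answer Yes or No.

No

Given Alice's mix p = 2/3, Bob's payoff from Left is 2 but from Right is -5/3. Bob strictly prefers Left, so Bob would not mix.
So the proposed profile is not a Nash equilibrium.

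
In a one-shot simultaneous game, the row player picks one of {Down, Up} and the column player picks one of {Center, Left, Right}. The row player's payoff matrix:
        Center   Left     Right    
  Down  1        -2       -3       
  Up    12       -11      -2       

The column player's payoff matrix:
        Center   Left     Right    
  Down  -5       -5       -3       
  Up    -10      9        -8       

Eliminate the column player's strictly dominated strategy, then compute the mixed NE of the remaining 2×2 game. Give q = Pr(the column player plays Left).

The column player's strategy Center is strictly dominated by Right: -3 > -5 and -8 > -10. Eliminate Center.
In a mixed equilibrium the row player is indifferent between Down and Up; this condition fixes q.
  the row player's expected payoff from Down: q·(-2) + (1−q)·(-3) = q - 3
  the row player's expected payoff from Up: q·(-11) + (1−q)·(-2) = -9q - 2
  q - 3 = -9q - 2  ⇒  10q = 1  ⇒  q = 1/10.

q = 1/10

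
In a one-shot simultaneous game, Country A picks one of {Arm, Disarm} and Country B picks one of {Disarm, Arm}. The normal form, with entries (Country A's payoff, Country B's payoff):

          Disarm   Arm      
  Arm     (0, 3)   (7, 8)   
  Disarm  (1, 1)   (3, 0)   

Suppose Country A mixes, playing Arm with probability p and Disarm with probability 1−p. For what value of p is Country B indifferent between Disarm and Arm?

p = 1/6

Set Country B's expected payoff from Disarm equal to that from Arm:
  Country B's payoff from Disarm: p·3 + (1−p)·1 = 2p + 1
  Country B's payoff from Arm: p·8 + (1−p)·0 = 8p
  2p + 1 = 8p  ⇒  -6p = -1  ⇒  p = 1/6.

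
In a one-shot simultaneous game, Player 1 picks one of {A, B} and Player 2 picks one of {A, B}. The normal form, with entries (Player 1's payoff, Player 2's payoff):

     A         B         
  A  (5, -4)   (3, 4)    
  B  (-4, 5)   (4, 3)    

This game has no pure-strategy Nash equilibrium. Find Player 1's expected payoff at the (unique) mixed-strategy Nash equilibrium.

In a mixed equilibrium Player 1 is indifferent between A and B; this condition fixes q.
  Player 1's payoff from A: q·5 + (1−q)·3 = 2q + 3
  Player 1's payoff from B: q·(-4) + (1−q)·4 = -8q + 4
  2q + 3 = -8q + 4  ⇒  10q = 1  ⇒  q = 1/10.
At equilibrium Player 1 is indifferent across rows, so Player 1's payoff equals the payoff from A: (1/10)·5 + (9/10)·3 = 16/5.

16/5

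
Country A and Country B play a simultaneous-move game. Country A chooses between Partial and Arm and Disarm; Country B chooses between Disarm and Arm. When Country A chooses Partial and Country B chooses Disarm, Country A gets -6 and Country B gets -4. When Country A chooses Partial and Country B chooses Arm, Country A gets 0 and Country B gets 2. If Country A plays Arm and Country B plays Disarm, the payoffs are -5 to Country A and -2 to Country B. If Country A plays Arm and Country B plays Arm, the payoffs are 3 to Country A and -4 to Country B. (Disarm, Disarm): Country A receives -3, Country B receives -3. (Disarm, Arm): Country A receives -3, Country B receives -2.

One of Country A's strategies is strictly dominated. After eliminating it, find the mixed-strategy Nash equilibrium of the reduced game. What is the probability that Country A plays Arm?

p = 1/3

Country A's strategy Partial is strictly dominated by Arm: -5 > -6 and 3 > 0. Eliminate Partial.
In a mixed equilibrium Country B is indifferent between Disarm and Arm; this condition fixes p.
  Country B's payoff from Disarm: p·(-2) + (1−p)·(-3) = p - 3
  Country B's payoff from Arm: p·(-4) + (1−p)·(-2) = -2p - 2
  p - 3 = -2p - 2  ⇒  3p = 1  ⇒  p = 1/3.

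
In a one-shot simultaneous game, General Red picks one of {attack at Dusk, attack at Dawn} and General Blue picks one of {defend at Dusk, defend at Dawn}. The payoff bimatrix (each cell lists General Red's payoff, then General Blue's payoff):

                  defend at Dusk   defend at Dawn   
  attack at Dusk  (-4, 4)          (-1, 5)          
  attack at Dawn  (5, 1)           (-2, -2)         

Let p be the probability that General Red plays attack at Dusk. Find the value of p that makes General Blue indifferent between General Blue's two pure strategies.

p = 3/4

In a mixed equilibrium General Blue is indifferent between defend at Dusk and defend at Dawn; this condition fixes p.
  General Blue's expected payoff from defend at Dusk: p·4 + (1−p)·1 = 3p + 1
  General Blue's expected payoff from defend at Dawn: p·5 + (1−p)·(-2) = 7p - 2
  3p + 1 = 7p - 2  ⇒  -4p = -3  ⇒  p = 3/4.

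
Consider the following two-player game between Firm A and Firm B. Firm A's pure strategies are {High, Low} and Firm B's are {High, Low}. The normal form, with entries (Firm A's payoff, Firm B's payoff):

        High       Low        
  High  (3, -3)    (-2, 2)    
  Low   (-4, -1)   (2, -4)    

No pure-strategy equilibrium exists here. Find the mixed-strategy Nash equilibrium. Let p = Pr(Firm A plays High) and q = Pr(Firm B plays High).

Set Firm B's expected payoff from High equal to that from Low:
  Firm B's expected payoff from High: p·(-3) + (1−p)·(-1) = -2p - 1
  Firm B's expected payoff from Low: p·2 + (1−p)·(-4) = 6p - 4
  -2p - 1 = 6p - 4  ⇒  -8p = -3  ⇒  p = 3/8.
Set Firm A's expected payoff from High equal to that from Low:
  Firm A's expected payoff from High: q·3 + (1−q)·(-2) = 5q - 2
  Firm A's expected payoff from Low: q·(-4) + (1−q)·2 = -6q + 2
  5q - 2 = -6q + 2  ⇒  11q = 4  ⇒  q = 4/11.

p = 3/8, q = 4/11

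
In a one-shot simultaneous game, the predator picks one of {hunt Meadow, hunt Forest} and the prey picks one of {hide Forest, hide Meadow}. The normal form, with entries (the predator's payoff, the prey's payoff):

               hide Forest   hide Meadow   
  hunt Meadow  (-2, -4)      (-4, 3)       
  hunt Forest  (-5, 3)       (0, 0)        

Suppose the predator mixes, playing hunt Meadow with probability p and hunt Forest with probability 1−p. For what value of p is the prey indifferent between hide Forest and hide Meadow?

The predator's mix must leave the prey indifferent between hide Forest and hide Meadow.
  the prey's expected payoff from hide Forest: p·(-4) + (1−p)·3 = -7p + 3
  the prey's expected payoff from hide Meadow: p·3 + (1−p)·0 = 3p
  -7p + 3 = 3p  ⇒  -10p = -3  ⇒  p = 3/10.

p = 3/10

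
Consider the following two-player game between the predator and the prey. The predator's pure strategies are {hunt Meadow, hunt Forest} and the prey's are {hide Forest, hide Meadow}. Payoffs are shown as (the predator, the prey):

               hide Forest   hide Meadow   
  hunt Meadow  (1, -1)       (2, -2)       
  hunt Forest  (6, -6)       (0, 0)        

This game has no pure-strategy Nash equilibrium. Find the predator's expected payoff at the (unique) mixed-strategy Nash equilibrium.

The prey's mix must leave the predator indifferent between hunt Meadow and hunt Forest.
  the predator's expected payoff from hunt Meadow: q·1 + (1−q)·2 = -q + 2
  the predator's expected payoff from hunt Forest: q·6 + (1−q)·0 = 6q
  -q + 2 = 6q  ⇒  -7q = -2  ⇒  q = 2/7.
At equilibrium the predator is indifferent across rows, so the predator's payoff equals the payoff from hunt Meadow: (2/7)·1 + (5/7)·2 = 12/7.

12/7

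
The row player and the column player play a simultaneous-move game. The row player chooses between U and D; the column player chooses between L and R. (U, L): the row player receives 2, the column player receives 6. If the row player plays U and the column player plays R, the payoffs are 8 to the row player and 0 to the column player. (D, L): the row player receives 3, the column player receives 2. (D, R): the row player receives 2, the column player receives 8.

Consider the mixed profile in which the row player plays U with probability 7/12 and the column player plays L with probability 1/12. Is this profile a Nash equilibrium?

No

Given the row player's mix p = 7/12, the column player's payoff from L is 13/3 but from R is 10/3. The column player strictly prefers L, so the column player would not mix.
So the proposed profile is not a Nash equilibrium.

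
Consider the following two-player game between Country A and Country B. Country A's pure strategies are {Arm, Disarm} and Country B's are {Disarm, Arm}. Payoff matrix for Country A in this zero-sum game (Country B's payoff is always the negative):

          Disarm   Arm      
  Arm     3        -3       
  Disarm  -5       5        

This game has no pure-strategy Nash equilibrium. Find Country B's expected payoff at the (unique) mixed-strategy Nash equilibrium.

In a mixed equilibrium Country B is indifferent between Disarm and Arm; this condition fixes p.
  Country B's expected payoff from Disarm: p·(-3) + (1−p)·5 = -8p + 5
  Country B's expected payoff from Arm: p·3 + (1−p)·(-5) = 8p - 5
  -8p + 5 = 8p - 5  ⇒  -16p = -10  ⇒  p = 5/8.
At equilibrium Country B is indifferent across columns, so Country B's payoff equals the payoff from Disarm: (5/8)·(-3) + (3/8)·5 = 0.

0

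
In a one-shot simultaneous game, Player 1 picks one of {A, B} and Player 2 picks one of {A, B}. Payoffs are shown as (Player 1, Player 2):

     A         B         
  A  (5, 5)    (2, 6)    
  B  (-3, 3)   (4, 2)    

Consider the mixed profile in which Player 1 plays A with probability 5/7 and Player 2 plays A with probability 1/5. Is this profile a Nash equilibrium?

No

Given Player 1's mix p = 5/7, Player 2's payoff from A is 31/7 but from B is 34/7. Player 2 strictly prefers B, so Player 2 would not mix.
So the proposed profile is not a Nash equilibrium.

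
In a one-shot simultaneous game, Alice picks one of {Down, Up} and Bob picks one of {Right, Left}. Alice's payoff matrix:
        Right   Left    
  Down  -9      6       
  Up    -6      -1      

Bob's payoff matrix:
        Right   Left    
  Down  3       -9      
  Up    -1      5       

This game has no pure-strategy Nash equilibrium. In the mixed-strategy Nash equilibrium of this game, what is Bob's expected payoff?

For Bob to be willing to mix, Bob must be indifferent between Right and Left, which pins down Alice's mix.
  Bob's payoff from Right: p·3 + (1−p)·(-1) = 4p - 1
  Bob's payoff from Left: p·(-9) + (1−p)·5 = -14p + 5
  4p - 1 = -14p + 5  ⇒  18p = 6  ⇒  p = 1/3.
At equilibrium Bob is indifferent across columns, so Bob's payoff equals the payoff from Right: (1/3)·3 + (2/3)·(-1) = 1/3.

1/3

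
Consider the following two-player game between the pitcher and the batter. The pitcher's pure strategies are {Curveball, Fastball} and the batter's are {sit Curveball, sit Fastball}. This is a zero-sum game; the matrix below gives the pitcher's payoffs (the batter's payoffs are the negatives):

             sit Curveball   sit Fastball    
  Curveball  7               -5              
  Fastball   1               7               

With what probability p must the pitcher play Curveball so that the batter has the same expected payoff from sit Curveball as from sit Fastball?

p = 1/3

In a mixed equilibrium the batter is indifferent between sit Curveball and sit Fastball; this condition fixes p.
  the batter's expected payoff from sit Curveball: p·(-7) + (1−p)·(-1) = -6p - 1
  the batter's expected payoff from sit Fastball: p·5 + (1−p)·(-7) = 12p - 7
  -6p - 1 = 12p - 7  ⇒  -18p = -6  ⇒  p = 1/3.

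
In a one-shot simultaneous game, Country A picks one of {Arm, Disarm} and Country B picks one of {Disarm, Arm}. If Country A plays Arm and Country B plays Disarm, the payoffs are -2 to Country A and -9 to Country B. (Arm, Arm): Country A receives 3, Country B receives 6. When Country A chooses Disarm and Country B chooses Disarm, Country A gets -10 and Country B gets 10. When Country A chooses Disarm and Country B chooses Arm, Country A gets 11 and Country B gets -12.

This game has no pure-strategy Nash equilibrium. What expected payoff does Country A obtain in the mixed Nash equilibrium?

1/2

For Country A to be willing to mix, Country A must be indifferent between Arm and Disarm, which pins down Country B's mix.
  Country A's expected payoff from Arm: q·(-2) + (1−q)·3 = -5q + 3
  Country A's expected payoff from Disarm: q·(-10) + (1−q)·11 = -21q + 11
  -5q + 3 = -21q + 11  ⇒  16q = 8  ⇒  q = 1/2.
At equilibrium Country A is indifferent across rows, so Country A's payoff equals the payoff from Arm: (1/2)·(-2) + (1/2)·3 = 1/2.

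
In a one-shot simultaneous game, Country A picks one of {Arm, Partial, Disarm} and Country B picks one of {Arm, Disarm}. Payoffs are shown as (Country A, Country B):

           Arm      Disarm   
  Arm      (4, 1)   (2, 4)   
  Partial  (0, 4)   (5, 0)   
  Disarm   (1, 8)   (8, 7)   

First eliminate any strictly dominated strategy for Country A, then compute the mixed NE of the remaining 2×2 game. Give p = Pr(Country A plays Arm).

Country A's strategy Partial is strictly dominated by Disarm: 1 > 0 and 8 > 5. Eliminate Partial.
Country A's mix must leave Country B indifferent between Arm and Disarm.
  Country B's payoff from Arm: p·1 + (1−p)·8 = -7p + 8
  Country B's payoff from Disarm: p·4 + (1−p)·7 = -3p + 7
  -7p + 8 = -3p + 7  ⇒  -4p = -1  ⇒  p = 1/4.

p = 1/4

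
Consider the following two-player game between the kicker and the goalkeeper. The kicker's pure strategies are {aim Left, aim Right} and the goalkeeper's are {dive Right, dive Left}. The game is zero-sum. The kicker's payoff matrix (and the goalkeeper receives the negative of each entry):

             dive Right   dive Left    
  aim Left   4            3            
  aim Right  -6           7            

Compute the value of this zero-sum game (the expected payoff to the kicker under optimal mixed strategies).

In a mixed equilibrium the kicker is indifferent between aim Left and aim Right; this condition fixes q.
  the kicker's expected payoff from aim Left: q·4 + (1−q)·3 = q + 3
  the kicker's expected payoff from aim Right: q·(-6) + (1−q)·7 = -13q + 7
  q + 3 = -13q + 7  ⇒  14q = 4  ⇒  q = 2/7.
The value is the kicker's expected payoff against this mix (using aim Left): (2/7)·4 + (5/7)·3 = 23/7.

v = 23/7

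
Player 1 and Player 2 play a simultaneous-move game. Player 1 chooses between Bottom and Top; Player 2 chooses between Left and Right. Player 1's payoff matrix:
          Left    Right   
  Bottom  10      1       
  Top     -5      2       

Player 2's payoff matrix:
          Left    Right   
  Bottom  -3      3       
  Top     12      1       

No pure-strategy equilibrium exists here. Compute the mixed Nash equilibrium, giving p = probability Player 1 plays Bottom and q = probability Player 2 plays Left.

Player 2's indifference between Left and Right determines Player 1's mixing probability p:
  Player 2's payoff from Left: p·(-3) + (1−p)·12 = -15p + 12
  Player 2's payoff from Right: p·3 + (1−p)·1 = 2p + 1
  -15p + 12 = 2p + 1  ⇒  -17p = -11  ⇒  p = 11/17.
Set Player 1's expected payoff from Bottom equal to that from Top:
  Player 1's payoff to Bottom: q·10 + (1−q)·1 = 9q + 1
  Player 1's payoff to Top: q·(-5) + (1−q)·2 = -7q + 2
  9q + 1 = -7q + 2  ⇒  16q = 1  ⇒  q = 1/16.

p = 11/17, q = 1/16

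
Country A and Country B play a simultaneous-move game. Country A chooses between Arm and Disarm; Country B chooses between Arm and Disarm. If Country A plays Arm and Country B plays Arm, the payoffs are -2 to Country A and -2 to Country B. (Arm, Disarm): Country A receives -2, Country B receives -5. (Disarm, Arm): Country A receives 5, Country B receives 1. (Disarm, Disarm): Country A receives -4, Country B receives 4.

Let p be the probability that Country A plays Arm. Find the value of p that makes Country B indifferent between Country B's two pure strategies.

Country B's indifference between Arm and Disarm determines Country A's mixing probability p:
  Country B's expected payoff from Arm: p·(-2) + (1−p)·1 = -3p + 1
  Country B's expected payoff from Disarm: p·(-5) + (1−p)·4 = -9p + 4
  -3p + 1 = -9p + 4  ⇒  6p = 3  ⇒  p = 1/2.

p = 1/2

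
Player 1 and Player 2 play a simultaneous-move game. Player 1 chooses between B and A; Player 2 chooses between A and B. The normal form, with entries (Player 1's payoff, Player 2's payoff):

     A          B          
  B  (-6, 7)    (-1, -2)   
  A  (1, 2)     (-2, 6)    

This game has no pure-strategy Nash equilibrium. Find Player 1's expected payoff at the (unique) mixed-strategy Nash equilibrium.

-13/8

Player 2's mix must leave Player 1 indifferent between B and A.
  Player 1's payoff to B: q·(-6) + (1−q)·(-1) = -5q - 1
  Player 1's payoff to A: q·1 + (1−q)·(-2) = 3q - 2
  -5q - 1 = 3q - 2  ⇒  -8q = -1  ⇒  q = 1/8.
At equilibrium Player 1 is indifferent across rows, so Player 1's payoff equals the payoff from B: (1/8)·(-6) + (7/8)·(-1) = -13/8.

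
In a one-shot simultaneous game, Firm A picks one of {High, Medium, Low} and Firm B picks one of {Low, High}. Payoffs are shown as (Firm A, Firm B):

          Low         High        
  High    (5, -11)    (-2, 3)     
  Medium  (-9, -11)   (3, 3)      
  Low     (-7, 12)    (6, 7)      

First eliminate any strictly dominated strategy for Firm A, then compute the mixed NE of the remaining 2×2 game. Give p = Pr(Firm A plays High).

Firm A's strategy Medium is strictly dominated by Low: -7 > -9 and 6 > 3. Eliminate Medium.
Firm B's indifference between Low and High determines Firm A's mixing probability p:
  Firm B's payoff from Low: p·(-11) + (1−p)·12 = -23p + 12
  Firm B's payoff from High: p·3 + (1−p)·7 = -4p + 7
  -23p + 12 = -4p + 7  ⇒  -19p = -5  ⇒  p = 5/19.

p = 5/19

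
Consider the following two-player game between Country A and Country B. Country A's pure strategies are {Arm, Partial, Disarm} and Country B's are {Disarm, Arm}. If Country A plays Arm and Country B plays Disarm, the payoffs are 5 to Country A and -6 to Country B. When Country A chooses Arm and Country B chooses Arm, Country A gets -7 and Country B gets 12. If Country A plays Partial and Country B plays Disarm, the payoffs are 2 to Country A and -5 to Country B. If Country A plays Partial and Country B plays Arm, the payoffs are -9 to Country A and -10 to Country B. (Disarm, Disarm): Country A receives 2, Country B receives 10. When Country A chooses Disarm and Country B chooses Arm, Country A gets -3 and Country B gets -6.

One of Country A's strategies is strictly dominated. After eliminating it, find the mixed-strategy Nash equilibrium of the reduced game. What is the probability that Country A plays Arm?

Country A's strategy Partial is strictly dominated by Arm: 5 > 2 and -7 > -9. Eliminate Partial.
Set Country B's expected payoff from Disarm equal to that from Arm:
  Country B's expected payoff from Disarm: p·(-6) + (1−p)·10 = -16p + 10
  Country B's expected payoff from Arm: p·12 + (1−p)·(-6) = 18p - 6
  -16p + 10 = 18p - 6  ⇒  -34p = -16  ⇒  p = 8/17.

p = 8/17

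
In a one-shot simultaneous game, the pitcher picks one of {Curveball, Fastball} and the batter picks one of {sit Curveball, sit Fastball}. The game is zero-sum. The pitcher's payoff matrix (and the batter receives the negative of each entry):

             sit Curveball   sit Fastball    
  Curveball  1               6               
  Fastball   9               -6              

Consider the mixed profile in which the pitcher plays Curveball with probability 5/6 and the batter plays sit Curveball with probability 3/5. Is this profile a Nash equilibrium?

Given the pitcher's mix p = 5/6, the batter's payoff from sit Curveball is -7/3 but from sit Fastball is -4. The batter strictly prefers sit Curveball, so the batter would not mix.
So the proposed profile is not a Nash equilibrium.

No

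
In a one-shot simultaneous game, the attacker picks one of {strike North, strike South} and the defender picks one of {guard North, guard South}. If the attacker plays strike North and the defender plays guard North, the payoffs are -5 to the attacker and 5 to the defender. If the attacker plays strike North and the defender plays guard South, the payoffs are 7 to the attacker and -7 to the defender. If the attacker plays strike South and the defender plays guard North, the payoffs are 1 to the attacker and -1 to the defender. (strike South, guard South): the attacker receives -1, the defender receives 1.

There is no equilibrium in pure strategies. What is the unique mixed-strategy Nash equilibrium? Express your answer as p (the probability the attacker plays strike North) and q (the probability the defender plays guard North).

p = 1/7, q = 4/7

For the defender to be willing to mix, the defender must be indifferent between guard North and guard South, which pins down the attacker's mix.
  the defender's payoff to guard North: p·5 + (1−p)·(-1) = 6p - 1
  the defender's payoff to guard South: p·(-7) + (1−p)·1 = -8p + 1
  6p - 1 = -8p + 1  ⇒  14p = 2  ⇒  p = 1/7.
Set the attacker's expected payoff from strike North equal to that from strike South:
  the attacker's payoff from strike North: q·(-5) + (1−q)·7 = -12q + 7
  the attacker's payoff from strike South: q·1 + (1−q)·(-1) = 2q - 1
  -12q + 7 = 2q - 1  ⇒  -14q = -8  ⇒  q = 4/7.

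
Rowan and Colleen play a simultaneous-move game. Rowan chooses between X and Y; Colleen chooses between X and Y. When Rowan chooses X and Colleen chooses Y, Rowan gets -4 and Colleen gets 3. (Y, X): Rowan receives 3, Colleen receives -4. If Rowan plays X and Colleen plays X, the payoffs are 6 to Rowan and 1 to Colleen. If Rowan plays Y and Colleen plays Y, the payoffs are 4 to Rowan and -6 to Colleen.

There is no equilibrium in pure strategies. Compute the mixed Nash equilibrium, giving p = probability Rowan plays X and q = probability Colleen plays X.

p = 1/2, q = 8/11

For Colleen to be willing to mix, Colleen must be indifferent between X and Y, which pins down Rowan's mix.
  Colleen's payoff from X: p·1 + (1−p)·(-4) = 5p - 4
  Colleen's payoff from Y: p·3 + (1−p)·(-6) = 9p - 6
  5p - 4 = 9p - 6  ⇒  -4p = -2  ⇒  p = 1/2.
Colleen's mix must leave Rowan indifferent between X and Y.
  Rowan's payoff to X: q·6 + (1−q)·(-4) = 10q - 4
  Rowan's payoff to Y: q·3 + (1−q)·4 = -q + 4
  10q - 4 = -q + 4  ⇒  11q = 8  ⇒  q = 8/11.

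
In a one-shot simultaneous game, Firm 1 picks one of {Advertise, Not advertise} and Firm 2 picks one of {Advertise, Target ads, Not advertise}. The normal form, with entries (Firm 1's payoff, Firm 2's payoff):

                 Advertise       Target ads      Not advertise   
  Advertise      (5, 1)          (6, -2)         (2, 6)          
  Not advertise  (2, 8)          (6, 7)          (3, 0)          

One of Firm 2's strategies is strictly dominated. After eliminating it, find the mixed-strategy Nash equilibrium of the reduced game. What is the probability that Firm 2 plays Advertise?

Firm 2's strategy Target ads is strictly dominated by Advertise: 1 > -2 and 8 > 7. Eliminate Target ads.
For Firm 1 to be willing to mix, Firm 1 must be indifferent between Advertise and Not advertise, which pins down Firm 2's mix.
  Firm 1's expected payoff from Advertise: q·5 + (1−q)·2 = 3q + 2
  Firm 1's expected payoff from Not advertise: q·2 + (1−q)·3 = -q + 3
  3q + 2 = -q + 3  ⇒  4q = 1  ⇒  q = 1/4.

q = 1/4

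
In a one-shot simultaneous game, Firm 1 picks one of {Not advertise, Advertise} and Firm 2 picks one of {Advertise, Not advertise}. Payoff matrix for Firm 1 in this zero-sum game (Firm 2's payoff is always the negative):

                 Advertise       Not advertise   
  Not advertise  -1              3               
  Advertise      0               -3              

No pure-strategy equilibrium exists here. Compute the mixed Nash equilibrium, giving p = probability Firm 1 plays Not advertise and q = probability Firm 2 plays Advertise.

p = 3/7, q = 6/7

Firm 2's indifference between Advertise and Not advertise determines Firm 1's mixing probability p:
  Firm 2's expected payoff from Advertise: p·1 + (1−p)·0 = p
  Firm 2's expected payoff from Not advertise: p·(-3) + (1−p)·3 = -6p + 3
  p = -6p + 3  ⇒  7p = 3  ⇒  p = 3/7.
For Firm 1 to be willing to mix, Firm 1 must be indifferent between Not advertise and Advertise, which pins down Firm 2's mix.
  Firm 1's payoff from Not advertise: q·(-1) + (1−q)·3 = -4q + 3
  Firm 1's payoff from Advertise: q·0 + (1−q)·(-3) = 3q - 3
  -4q + 3 = 3q - 3  ⇒  -7q = -6  ⇒  q = 6/7.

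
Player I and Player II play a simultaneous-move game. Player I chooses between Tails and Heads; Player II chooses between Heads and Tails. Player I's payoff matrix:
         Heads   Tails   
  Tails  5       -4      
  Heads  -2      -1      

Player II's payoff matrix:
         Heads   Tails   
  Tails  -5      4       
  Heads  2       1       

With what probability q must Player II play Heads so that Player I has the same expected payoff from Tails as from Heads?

Player I's indifference between Tails and Heads determines Player II's mixing probability q:
  Player I's payoff from Tails: q·5 + (1−q)·(-4) = 9q - 4
  Player I's payoff from Heads: q·(-2) + (1−q)·(-1) = -q - 1
  9q - 4 = -q - 1  ⇒  10q = 3  ⇒  q = 3/10.

q = 3/10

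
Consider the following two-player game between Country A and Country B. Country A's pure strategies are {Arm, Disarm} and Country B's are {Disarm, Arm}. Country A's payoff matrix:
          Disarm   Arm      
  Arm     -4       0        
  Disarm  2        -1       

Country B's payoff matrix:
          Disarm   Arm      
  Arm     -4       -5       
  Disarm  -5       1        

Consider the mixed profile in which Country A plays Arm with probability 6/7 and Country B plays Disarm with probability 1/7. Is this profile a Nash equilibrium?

Check Country B's indifference given Country A's mix p = 6/7:
  payoff from Disarm = -29/7; payoff from Arm = -29/7 — equal.
Check Country A's indifference given Country B's mix q = 1/7:
  payoff from Arm = -4/7; payoff from Disarm = -4/7 — equal.
Both players are indifferent, so neither can profitably deviate.

Yes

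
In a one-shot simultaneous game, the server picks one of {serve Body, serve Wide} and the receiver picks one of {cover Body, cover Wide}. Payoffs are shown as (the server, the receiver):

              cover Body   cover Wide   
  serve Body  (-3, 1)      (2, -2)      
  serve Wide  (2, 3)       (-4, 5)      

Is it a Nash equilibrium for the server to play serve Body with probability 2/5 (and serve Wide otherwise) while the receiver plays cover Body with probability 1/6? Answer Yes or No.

Given the receiver's mix q = 1/6, the server's payoff from serve Body is 7/6 but from serve Wide is -3. The server strictly prefers serve Body, so the server would not mix.
So the proposed profile is not a Nash equilibrium.

No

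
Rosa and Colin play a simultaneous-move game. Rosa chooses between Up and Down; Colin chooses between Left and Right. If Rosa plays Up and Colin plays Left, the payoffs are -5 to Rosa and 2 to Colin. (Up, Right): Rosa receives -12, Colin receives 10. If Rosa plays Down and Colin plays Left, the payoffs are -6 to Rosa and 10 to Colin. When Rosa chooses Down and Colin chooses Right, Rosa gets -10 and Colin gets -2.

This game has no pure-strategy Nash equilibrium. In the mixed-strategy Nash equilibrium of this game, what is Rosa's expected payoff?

-22/3

Colin's mix must leave Rosa indifferent between Up and Down.
  Rosa's payoff from Up: q·(-5) + (1−q)·(-12) = 7q - 12
  Rosa's payoff from Down: q·(-6) + (1−q)·(-10) = 4q - 10
  7q - 12 = 4q - 10  ⇒  3q = 2  ⇒  q = 2/3.
At equilibrium Rosa is indifferent across rows, so Rosa's payoff equals the payoff from Up: (2/3)·(-5) + (1/3)·(-12) = -22/3.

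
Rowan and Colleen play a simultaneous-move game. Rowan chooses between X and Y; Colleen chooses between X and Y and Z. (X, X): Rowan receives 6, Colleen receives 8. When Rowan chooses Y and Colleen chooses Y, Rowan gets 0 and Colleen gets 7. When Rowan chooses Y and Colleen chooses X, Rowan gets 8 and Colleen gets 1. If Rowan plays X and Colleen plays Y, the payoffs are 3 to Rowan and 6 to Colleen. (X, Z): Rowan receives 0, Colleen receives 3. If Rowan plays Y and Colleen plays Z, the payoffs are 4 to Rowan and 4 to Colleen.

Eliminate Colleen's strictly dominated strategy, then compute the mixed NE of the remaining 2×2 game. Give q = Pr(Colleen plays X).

Colleen's strategy Z is strictly dominated by Y: 6 > 3 and 7 > 4. Eliminate Z.
Colleen's mix must leave Rowan indifferent between X and Y.
  Rowan's payoff from X: q·6 + (1−q)·3 = 3q + 3
  Rowan's payoff from Y: q·8 + (1−q)·0 = 8q
  3q + 3 = 8q  ⇒  -5q = -3  ⇒  q = 3/5.

q = 3/5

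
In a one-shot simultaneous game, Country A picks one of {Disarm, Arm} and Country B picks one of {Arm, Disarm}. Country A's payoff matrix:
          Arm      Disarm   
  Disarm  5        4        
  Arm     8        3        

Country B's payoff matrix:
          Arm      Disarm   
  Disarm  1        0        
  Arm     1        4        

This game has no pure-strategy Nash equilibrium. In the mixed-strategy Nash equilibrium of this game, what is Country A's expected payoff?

17/4

Country B's mix must leave Country A indifferent between Disarm and Arm.
  Country A's expected payoff from Disarm: q·5 + (1−q)·4 = q + 4
  Country A's expected payoff from Arm: q·8 + (1−q)·3 = 5q + 3
  q + 4 = 5q + 3  ⇒  -4q = -1  ⇒  q = 1/4.
At equilibrium Country A is indifferent across rows, so Country A's payoff equals the payoff from Disarm: (1/4)·5 + (3/4)·4 = 17/4.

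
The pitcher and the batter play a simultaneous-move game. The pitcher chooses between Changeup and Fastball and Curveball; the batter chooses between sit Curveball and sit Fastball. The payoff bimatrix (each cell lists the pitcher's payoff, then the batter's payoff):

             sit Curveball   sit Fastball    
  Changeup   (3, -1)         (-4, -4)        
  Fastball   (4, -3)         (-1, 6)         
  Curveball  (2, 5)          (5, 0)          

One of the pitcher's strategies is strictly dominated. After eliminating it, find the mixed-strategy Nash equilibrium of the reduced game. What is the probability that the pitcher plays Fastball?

p = 5/14

The pitcher's strategy Changeup is strictly dominated by Fastball: 4 > 3 and -1 > -4. Eliminate Changeup.
In a mixed equilibrium the batter is indifferent between sit Curveball and sit Fastball; this condition fixes p.
  the batter's payoff from sit Curveball: p·(-3) + (1−p)·5 = -8p + 5
  the batter's payoff from sit Fastball: p·6 + (1−p)·0 = 6p
  -8p + 5 = 6p  ⇒  -14p = -5  ⇒  p = 5/14.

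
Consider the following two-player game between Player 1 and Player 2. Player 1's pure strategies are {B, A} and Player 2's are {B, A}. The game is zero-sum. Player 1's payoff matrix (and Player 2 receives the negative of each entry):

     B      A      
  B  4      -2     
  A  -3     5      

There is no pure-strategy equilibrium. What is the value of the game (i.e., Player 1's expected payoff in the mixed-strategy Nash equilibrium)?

Player 1's indifference between B and A determines Player 2's mixing probability q:
  Player 1's payoff to B: q·4 + (1−q)·(-2) = 6q - 2
  Player 1's payoff to A: q·(-3) + (1−q)·5 = -8q + 5
  6q - 2 = -8q + 5  ⇒  14q = 7  ⇒  q = 1/2.
The value is Player 1's expected payoff against this mix (using B): (1/2)·4 + (1/2)·(-2) = 1.

v = 1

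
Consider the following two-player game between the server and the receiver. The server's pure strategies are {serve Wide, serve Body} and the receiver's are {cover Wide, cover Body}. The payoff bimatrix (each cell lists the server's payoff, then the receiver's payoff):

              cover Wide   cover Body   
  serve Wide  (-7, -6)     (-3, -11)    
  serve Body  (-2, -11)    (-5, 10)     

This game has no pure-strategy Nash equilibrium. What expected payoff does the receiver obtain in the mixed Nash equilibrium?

-181/26

Set the receiver's expected payoff from cover Wide equal to that from cover Body:
  the receiver's expected payoff from cover Wide: p·(-6) + (1−p)·(-11) = 5p - 11
  the receiver's expected payoff from cover Body: p·(-11) + (1−p)·10 = -21p + 10
  5p - 11 = -21p + 10  ⇒  26p = 21  ⇒  p = 21/26.
At equilibrium the receiver is indifferent across columns, so the receiver's payoff equals the payoff from cover Wide: (21/26)·(-6) + (5/26)·(-11) = -181/26.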